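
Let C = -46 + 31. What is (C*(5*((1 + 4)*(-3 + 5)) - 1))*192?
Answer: -141120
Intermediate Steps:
C = -15
(C*(5*((1 + 4)*(-3 + 5)) - 1))*192 = -15*(5*((1 + 4)*(-3 + 5)) - 1)*192 = -15*(5*(5*2) - 1)*192 = -15*(5*10 - 1)*192 = -15*(50 - 1)*192 = -15*49*192 = -735*192 = -141120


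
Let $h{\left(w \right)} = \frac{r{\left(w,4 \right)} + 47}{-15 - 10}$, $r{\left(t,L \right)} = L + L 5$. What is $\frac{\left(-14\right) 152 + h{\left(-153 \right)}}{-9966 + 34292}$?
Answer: $- \frac{53271}{608150} \approx -0.087595$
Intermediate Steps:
$r{\left(t,L \right)} = 6 L$ ($r{\left(t,L \right)} = L + 5 L = 6 L$)
$h{\left(w \right)} = - \frac{71}{25}$ ($h{\left(w \right)} = \frac{6 \cdot 4 + 47}{-15 - 10} = \frac{24 + 47}{-25} = 71 \left(- \frac{1}{25}\right) = - \frac{71}{25}$)
$\frac{\left(-14\right) 152 + h{\left(-153 \right)}}{-9966 + 34292} = \frac{\left(-14\right) 152 - \frac{71}{25}}{-9966 + 34292} = \frac{-2128 - \frac{71}{25}}{24326} = \left(- \frac{53271}{25}\right) \frac{1}{24326} = - \frac{53271}{608150}$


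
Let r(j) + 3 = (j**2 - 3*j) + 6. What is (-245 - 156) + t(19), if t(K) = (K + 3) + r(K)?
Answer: -72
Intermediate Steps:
r(j) = 3 + j**2 - 3*j (r(j) = -3 + ((j**2 - 3*j) + 6) = -3 + (6 + j**2 - 3*j) = 3 + j**2 - 3*j)
t(K) = 6 + K**2 - 2*K (t(K) = (K + 3) + (3 + K**2 - 3*K) = (3 + K) + (3 + K**2 - 3*K) = 6 + K**2 - 2*K)
(-245 - 156) + t(19) = (-245 - 156) + (6 + 19**2 - 2*19) = -401 + (6 + 361 - 38) = -401 + 329 = -72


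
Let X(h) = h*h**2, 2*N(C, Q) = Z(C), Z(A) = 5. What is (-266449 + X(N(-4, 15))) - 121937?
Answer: -3106963/8 ≈ -3.8837e+5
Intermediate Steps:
N(C, Q) = 5/2 (N(C, Q) = (1/2)*5 = 5/2)
X(h) = h**3
(-266449 + X(N(-4, 15))) - 121937 = (-266449 + (5/2)**3) - 121937 = (-266449 + 125/8) - 121937 = -2131467/8 - 121937 = -3106963/8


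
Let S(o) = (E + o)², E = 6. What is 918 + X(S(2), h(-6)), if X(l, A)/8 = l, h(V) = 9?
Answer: 1430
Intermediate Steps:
S(o) = (6 + o)²
X(l, A) = 8*l
918 + X(S(2), h(-6)) = 918 + 8*(6 + 2)² = 918 + 8*8² = 918 + 8*64 = 918 + 512 = 1430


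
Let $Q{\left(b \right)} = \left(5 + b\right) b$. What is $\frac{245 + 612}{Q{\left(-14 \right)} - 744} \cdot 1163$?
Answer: $- \frac{996691}{618} \approx -1612.8$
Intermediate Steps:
$Q{\left(b \right)} = b \left(5 + b\right)$
$\frac{245 + 612}{Q{\left(-14 \right)} - 744} \cdot 1163 = \frac{245 + 612}{- 14 \left(5 - 14\right) - 744} \cdot 1163 = \frac{857}{\left(-14\right) \left(-9\right) - 744} \cdot 1163 = \frac{857}{126 - 744} \cdot 1163 = \frac{857}{-618} \cdot 1163 = 857 \left(- \frac{1}{618}\right) 1163 = \left(- \frac{857}{618}\right) 1163 = - \frac{996691}{618}$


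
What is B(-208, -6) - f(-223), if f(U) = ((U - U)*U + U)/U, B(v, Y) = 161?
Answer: 160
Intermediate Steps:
f(U) = 1 (f(U) = (0*U + U)/U = (0 + U)/U = U/U = 1)
B(-208, -6) - f(-223) = 161 - 1*1 = 161 - 1 = 160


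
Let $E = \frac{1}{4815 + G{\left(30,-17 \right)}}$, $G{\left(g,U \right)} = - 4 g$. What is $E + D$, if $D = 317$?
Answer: $\frac{1488316}{4695} \approx 317.0$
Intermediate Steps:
$E = \frac{1}{4695}$ ($E = \frac{1}{4815 - 120} = \frac{1}{4695} \approx 0.00021299$)
$E + D = \frac{1}{4695} + 317 = \frac{1488316}{4695}$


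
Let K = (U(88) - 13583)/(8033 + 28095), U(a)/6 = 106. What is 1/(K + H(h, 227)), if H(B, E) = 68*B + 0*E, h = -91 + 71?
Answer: -36128/49147027 ≈ -0.00073510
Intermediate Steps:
U(a) = 636 (U(a) = 6*106 = 636)
h = -20
H(B, E) = 68*B (H(B, E) = 68*B + 0 = 68*B)
K = -12947/36128 (K = (636 - 13583)/(8033 + 28095) = -12947/36128 ≈ -0.35836)
1/(K + H(h, 227)) = 1/(-12947/36128 + 68*(-20)) = 1/(-12947/36128 - 1360) = 1/(-49147027/36128) = -36128/49147027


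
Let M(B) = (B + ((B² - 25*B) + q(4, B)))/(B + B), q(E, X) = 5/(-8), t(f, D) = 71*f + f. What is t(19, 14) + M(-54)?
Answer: 1148261/864 ≈ 1329.0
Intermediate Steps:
t(f, D) = 72*f
q(E, X) = -5/8 (q(E, X) = 5*(-⅛) = -5/8)
M(B) = (-5/8 + B² - 24*B)/(2*B) (M(B) = (B + ((B² - 25*B) - 5/8))/(B + B) = (B + (-5/8 + B² - 25*B))/((2*B)) = (-5/8 + B² - 24*B)*(1/(2*B)) = (-5/8 + B² - 24*B)/(2*B))
t(19, 14) + M(-54) = 72*19 + (-12 + (½)*(-54) - 5/16/(-54)) = 1368 + (-12 - 27 - 5/16*(-1/54)) = 1368 + (-12 - 27 + 5/864) = 1368 - 33691/864 = 1148261/864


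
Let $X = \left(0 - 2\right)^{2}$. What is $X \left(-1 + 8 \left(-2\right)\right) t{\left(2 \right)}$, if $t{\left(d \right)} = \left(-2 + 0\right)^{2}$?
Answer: $-272$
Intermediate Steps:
$t{\left(d \right)} = 4$ ($t{\left(d \right)} = \left(-2\right)^{2} = 4$)
$X = 4$ ($X = \left(-2\right)^{2} = 4$)
$X \left(-1 + 8 \left(-2\right)\right) t{\left(2 \right)} = 4 \left(-1 + 8 \left(-2\right)\right) 4 = 4 \left(-1 - 16\right) 4 = 4 \left(-17\right) 4 = \left(-68\right) 4 = -272$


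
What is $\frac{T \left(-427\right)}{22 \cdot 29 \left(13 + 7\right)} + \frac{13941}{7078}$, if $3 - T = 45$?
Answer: $\frac{76206003}{22578820} \approx 3.3751$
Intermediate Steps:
$T = -42$ ($T = 3 - 45 = -42$)
$\frac{T \left(-427\right)}{22 \cdot 29 \left(13 + 7\right)} + \frac{13941}{7078} = \frac{\left(-42\right) \left(-427\right)}{22 \cdot 29 \left(13 + 7\right)} + \frac{13941}{7078} = \frac{17934}{638 \cdot 20} + 13941 \cdot \frac{1}{7078} = \frac{17934}{12760} + \frac{13941}{7078} = 17934 \cdot \frac{1}{12760} + \frac{13941}{7078} = \frac{8967}{6380} + \frac{13941}{7078} = \frac{76206003}{22578820}$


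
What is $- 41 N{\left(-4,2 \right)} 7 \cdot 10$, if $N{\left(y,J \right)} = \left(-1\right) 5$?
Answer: $14350$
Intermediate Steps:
$N{\left(y,J \right)} = -5$
$- 41 N{\left(-4,2 \right)} 7 \cdot 10 = - 41 \left(\left(-5\right) 7\right) 10 = \left(-41\right) \left(-35\right) 10 = 1435 \cdot 10 = 14350$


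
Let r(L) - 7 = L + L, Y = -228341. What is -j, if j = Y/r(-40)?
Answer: -228341/73 ≈ -3128.0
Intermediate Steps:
r(L) = 7 + 2*L (r(L) = 7 + (L + L) = 7 + 2*L)
j = 228341/73 (j = -228341/(7 + 2*(-40)) = -228341/(7 - 80) = -228341/(-73) = -228341*(-1/73) = 228341/73 ≈ 3128.0)
-j = -1*228341/73 = -228341/73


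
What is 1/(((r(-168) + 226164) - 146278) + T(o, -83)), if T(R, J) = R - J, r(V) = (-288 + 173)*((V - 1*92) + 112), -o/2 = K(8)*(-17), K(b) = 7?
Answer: 1/97227 ≈ 1.0285e-5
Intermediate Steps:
o = 238 (o = -14*(-17) = -2*(-119) = 238)
r(V) = -2300 - 115*V (r(V) = -115*((V - 92) + 112) = -115*((-92 + V) + 112) = -115*(20 + V) = -2300 - 115*V)
1/(((r(-168) + 226164) - 146278) + T(o, -83)) = 1/((((-2300 - 115*(-168)) + 226164) - 146278) + (238 - 1*(-83))) = 1/((((-2300 + 19320) + 226164) - 146278) + (238 + 83)) = 1/(((17020 + 226164) - 146278) + 321) = 1/((243184 - 146278) + 321) = 1/(96906 + 321) = 1/97227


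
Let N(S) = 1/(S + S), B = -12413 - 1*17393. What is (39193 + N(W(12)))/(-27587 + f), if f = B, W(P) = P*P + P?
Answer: -12228217/17906616 ≈ -0.68289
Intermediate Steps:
W(P) = P + P**2 (W(P) = P**2 + P = P + P**2)
B = -29806 (B = -12413 - 17393 = -29806)
N(S) = 1/(2*S)
f = -29806
(39193 + N(W(12)))/(-27587 + f) = (39193 + 1/(2*((12*(1 + 12)))))/(-27587 - 29806) = (39193 + 1/(2*((12*13))))/(-57393) = (39193 + (1/2)/156)*(-1/57393) = (39193 + (1/2)*(1/156))*(-1/57393) = (39193 + 1/312)*(-1/57393) = (12228217/312)*(-1/57393) = -12228217/17906616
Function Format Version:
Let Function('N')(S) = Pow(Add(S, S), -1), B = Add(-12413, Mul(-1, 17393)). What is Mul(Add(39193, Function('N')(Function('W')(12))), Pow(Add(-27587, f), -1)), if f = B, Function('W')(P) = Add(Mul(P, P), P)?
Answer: Rational(-12228217, 17906616) ≈ -0.68289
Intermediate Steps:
Function('W')(P) = Add(P, Pow(P, 2)) (Function('W')(P) = Add(Pow(P, 2), P) = Add(P, Pow(P, 2)))
B = -29806 (B = Add(-12413, -17393) = -29806)
Function('N')(S) = Mul(Rational(1, 2), Pow(S, -1)) (Function('N')(S) = Pow(Mul(2, S), -1) = Mul(Rational(1, 2), Pow(S, -1)))
f = -29806
Mul(Add(39193, Function('N')(Function('W')(12))), Pow(Add(-27587, f), -1)) = Mul(Add(39193, Mul(Rational(1, 2), Pow(Mul(12, Add(1, 12)), -1))), Pow(Add(-27587, -29806), -1)) = Mul(Add(39193, Mul(Rational(1, 2), Pow(Mul(12, 13), -1))), Pow(-57393, -1)) = Mul(Add(39193, Mul(Rational(1, 2), Pow(156, -1))), Rational(-1, 57393)) = Mul(Add(39193, Mul(Rational(1, 2), Rational(1, 156))), Rational(-1, 57393)) = Mul(Add(39193, Rational(1, 312)), Rational(-1, 57393)) = Mul(Rational(12228217, 312), Rational(-1, 57393)) = Rational(-12228217, 17906616)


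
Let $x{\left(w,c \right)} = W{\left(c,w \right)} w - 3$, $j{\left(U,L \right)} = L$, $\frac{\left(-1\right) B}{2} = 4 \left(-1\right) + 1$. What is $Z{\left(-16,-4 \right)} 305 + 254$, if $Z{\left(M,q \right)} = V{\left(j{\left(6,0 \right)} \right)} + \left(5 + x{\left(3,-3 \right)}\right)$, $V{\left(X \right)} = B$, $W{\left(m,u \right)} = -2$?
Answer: $864$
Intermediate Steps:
$B = 6$ ($B = - 2 \left(4 \left(-1\right) + 1\right) = - 2 \left(-4 + 1\right) = \left(-2\right) \left(-3\right) = 6$)
$x{\left(w,c \right)} = -3 - 2 w$ ($x{\left(w,c \right)} = - 2 w - 3 = -3 - 2 w$)
$V{\left(X \right)} = 6$
$Z{\left(M,q \right)} = 2$ ($Z{\left(M,q \right)} = 6 + \left(5 - 9\right) = 6 - 4 = 2$)
$Z{\left(-16,-4 \right)} 305 + 254 = 2 \cdot 305 + 254 = 610 + 254 = 864$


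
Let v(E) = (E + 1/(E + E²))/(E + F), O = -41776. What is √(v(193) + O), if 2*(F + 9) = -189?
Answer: I*√469103404322681143/3351059 ≈ 204.39*I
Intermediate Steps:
F = -207/2 (F = -9 + (½)*(-189) = -9 - 189/2 = -207/2 ≈ -103.50)
v(E) = (E + 1/(E + E²))/(-207/2 + E) (v(E) = (E + 1/(E + E²))/(E - 207/2) = (E + 1/(E + E²))/(-207/2 + E))
√(v(193) + O) = √(2*(1 + 193² + 193³)/(193*(-207 - 205*193 + 2*193²)) - 41776) = √(2*(1/193)*(1 + 37249 + 7189057)/(-207 - 39565 + 2*37249) - 41776) = √(2*(1/193)*7226307/(-207 - 39565 + 74498) - 41776) = √(2*(1/193)*7226307/34726 - 41776) = √(2*(1/193)*(1/34726)*7226307 - 41776) = √(7226307/3351059 - 41776) = √(-139986614477/3351059) = I*√469103404322681143/3351059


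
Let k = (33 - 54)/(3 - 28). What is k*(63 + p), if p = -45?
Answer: 378/25 ≈ 15.120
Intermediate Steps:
k = 21/25 (k = -21/(-25) = -21*(-1/25) = 21/25 ≈ 0.84000)
k*(63 + p) = 21*(63 - 45)/25 = (21/25)*18 = 378/25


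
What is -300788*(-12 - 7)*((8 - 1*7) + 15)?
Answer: 91439552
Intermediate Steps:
-300788*(-12 - 7)*((8 - 1*7) + 15) = -(-5714972)*((8 - 7) + 15) = -(-5714972)*(1 + 15) = -(-5714972)*16 = -300788*(-304) = 91439552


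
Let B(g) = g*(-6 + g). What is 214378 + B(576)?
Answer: 542698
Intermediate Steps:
214378 + B(576) = 214378 + 576*(-6 + 576) = 214378 + 576*570 = 214378 + 328320 = 542698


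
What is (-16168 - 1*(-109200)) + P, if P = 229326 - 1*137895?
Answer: 184463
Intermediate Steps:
P = 91431 (P = 229326 - 137895 = 91431)
(-16168 - 1*(-109200)) + P = (-16168 - 1*(-109200)) + 91431 = (-16168 + 109200) + 91431 = 93032 + 91431 = 184463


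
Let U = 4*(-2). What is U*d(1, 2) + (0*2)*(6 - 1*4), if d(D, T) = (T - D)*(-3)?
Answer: 24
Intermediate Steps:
U = -8
d(D, T) = -3*T + 3*D
U*d(1, 2) + (0*2)*(6 - 1*4) = -8*(-3*2 + 3*1) + (0*2)*(6 - 1*4) = -8*(-6 + 3) + 0*(6 - 4) = -8*(-3) + 0*2 = 24 + 0 = 24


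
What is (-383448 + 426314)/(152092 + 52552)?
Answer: 21433/102322 ≈ 0.20947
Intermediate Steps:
(-383448 + 426314)/(152092 + 52552) = 42866/204644 = 42866*(1/204644) = 21433/102322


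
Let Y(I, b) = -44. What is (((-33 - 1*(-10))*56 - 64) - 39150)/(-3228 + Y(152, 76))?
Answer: 20251/1636 ≈ 12.378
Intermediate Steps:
(((-33 - 1*(-10))*56 - 64) - 39150)/(-3228 + Y(152, 76)) = (((-33 - 1*(-10))*56 - 64) - 39150)/(-3228 - 44) = (((-33 + 10)*56 - 64) - 39150)/(-3272) = ((-23*56 - 64) - 39150)*(-1/3272) = ((-1288 - 64) - 39150)*(-1/3272) = (-1352 - 39150)*(-1/3272) = -40502*(-1/3272) = 20251/1636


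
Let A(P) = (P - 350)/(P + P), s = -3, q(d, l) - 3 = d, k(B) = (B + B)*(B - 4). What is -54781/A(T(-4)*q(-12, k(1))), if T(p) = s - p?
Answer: -986058/359 ≈ -2746.7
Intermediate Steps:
k(B) = 2*B*(-4 + B) (k(B) = (2*B)*(-4 + B) = 2*B*(-4 + B))
q(d, l) = 3 + d
T(p) = -3 - p
A(P) = (-350 + P)/(2*P) (A(P) = (-350 + P)/((2*P)) = (-350 + P)*(1/(2*P)) = (-350 + P)/(2*P))
-54781/A(T(-4)*q(-12, k(1))) = -54781*2*(-3 - 1*(-4))*(3 - 12)/(-350 + (-3 - 1*(-4))*(3 - 12)) = -54781*(-18*(-3 + 4)/(-350 + (-3 + 4)*(-9))) = -54781*(-18/(-350 + 1*(-9))) = -54781*(-18/(-350 - 9)) = -54781/((½)*(-⅑)*(-359)) = -54781/359/18 = -54781*18/359 = -986058/359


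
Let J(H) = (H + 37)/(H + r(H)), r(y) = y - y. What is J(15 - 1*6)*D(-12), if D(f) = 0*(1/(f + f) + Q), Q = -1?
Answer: 0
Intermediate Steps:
r(y) = 0
D(f) = 0 (D(f) = 0*(1/(f + f) - 1) = 0*(1/(2*f) - 1) = 0*(-1 + 1/(2*f)) = 0)
J(H) = (37 + H)/H (J(H) = (H + 37)/(H + 0) = (37 + H)/H)
J(15 - 1*6)*D(-12) = ((37 + (15 - 1*6))/(15 - 1*6))*0 = ((37 + (15 - 6))/(15 - 6))*0 = ((37 + 9)/9)*0 = ((⅑)*46)*0 = (46/9)*0 = 0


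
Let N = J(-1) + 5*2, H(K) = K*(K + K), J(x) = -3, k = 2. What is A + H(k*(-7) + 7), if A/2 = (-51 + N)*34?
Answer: -2894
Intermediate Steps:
H(K) = 2*K² (H(K) = K*(2*K) = 2*K²)
N = 7 (N = -3 + 5*2 = -3 + 10 = 7)
A = -2992 (A = 2*((-51 + 7)*34) = 2*(-44*34) = 2*(-1496) = -2992)
A + H(k*(-7) + 7) = -2992 + 2*(2*(-7) + 7)² = -2992 + 2*(-14 + 7)² = -2992 + 2*(-7)² = -2992 + 2*49 = -2992 + 98 = -2894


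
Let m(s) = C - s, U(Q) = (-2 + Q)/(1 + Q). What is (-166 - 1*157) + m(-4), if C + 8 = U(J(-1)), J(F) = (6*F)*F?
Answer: -2285/7 ≈ -326.43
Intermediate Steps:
J(F) = 6*F²
U(Q) = (-2 + Q)/(1 + Q)
C = -52/7 (C = -8 + (-2 + 6*(-1)²)/(1 + 6*(-1)²) = -8 + (-2 + 6*1)/(1 + 6*1) = -8 + (-2 + 6)/(1 + 6) = -8 + 4/7 = -52/7 ≈ -7.4286)
m(s) = -52/7 - s
(-166 - 1*157) + m(-4) = (-166 - 1*157) + (-52/7 - 1*(-4)) = (-166 - 157) + (-52/7 + 4) = -323 - 24/7 = -2285/7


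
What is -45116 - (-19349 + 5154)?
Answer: -30921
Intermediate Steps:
-45116 - (-19349 + 5154) = -45116 - 1*(-14195) = -45116 + 14195 = -30921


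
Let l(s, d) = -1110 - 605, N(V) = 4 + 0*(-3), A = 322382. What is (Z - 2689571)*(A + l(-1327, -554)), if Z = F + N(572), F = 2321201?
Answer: -118122820122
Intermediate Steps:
N(V) = 4 (N(V) = 4 + 0 = 4)
l(s, d) = -1715
Z = 2321205 (Z = 2321201 + 4 = 2321205)
(Z - 2689571)*(A + l(-1327, -554)) = (2321205 - 2689571)*(322382 - 1715) = -368366*320667 = -118122820122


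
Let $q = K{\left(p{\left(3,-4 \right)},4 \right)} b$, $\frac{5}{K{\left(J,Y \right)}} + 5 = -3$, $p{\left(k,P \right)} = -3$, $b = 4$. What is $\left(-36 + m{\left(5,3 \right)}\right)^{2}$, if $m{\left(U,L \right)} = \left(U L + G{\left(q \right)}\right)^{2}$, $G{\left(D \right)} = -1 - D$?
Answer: $\frac{893025}{16} \approx 55814.0$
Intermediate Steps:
$K{\left(J,Y \right)} = - \frac{5}{8}$ ($K{\left(J,Y \right)} = \frac{5}{-5 - 3} = \frac{5}{-8} = 5 \left(- \frac{1}{8}\right) = - \frac{5}{8}$)
$q = - \frac{5}{2}$ ($q = \left(- \frac{5}{8}\right) 4 = - \frac{5}{2} \approx -2.5$)
$m{\left(U,L \right)} = \left(\frac{3}{2} + L U\right)^{2}$ ($m{\left(U,L \right)} = \left(U L - - \frac{3}{2}\right)^{2} = \left(L U + \left(-1 + \frac{5}{2}\right)\right)^{2} = \left(L U + \frac{3}{2}\right)^{2} = \left(\frac{3}{2} + L U\right)^{2}$)
$\left(-36 + m{\left(5,3 \right)}\right)^{2} = \left(-36 + \frac{\left(3 + 2 \cdot 3 \cdot 5\right)^{2}}{4}\right)^{2} = \left(-36 + \frac{\left(3 + 30\right)^{2}}{4}\right)^{2} = \left(-36 + \frac{33^{2}}{4}\right)^{2} = \left(-36 + \frac{1}{4} \cdot 1089\right)^{2} = \left(-36 + \frac{1089}{4}\right)^{2} = \left(\frac{945}{4}\right)^{2} = \frac{893025}{16}$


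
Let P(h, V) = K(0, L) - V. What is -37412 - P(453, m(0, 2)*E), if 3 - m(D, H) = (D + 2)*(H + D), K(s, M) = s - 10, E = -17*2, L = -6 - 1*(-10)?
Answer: -37368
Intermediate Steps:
L = 4 (L = -6 + 10 = 4)
E = -34
K(s, M) = -10 + s
m(D, H) = 3 - (2 + D)*(D + H) (m(D, H) = 3 - (D + 2)*(H + D) = 3 - (2 + D)*(D + H))
P(h, V) = -10 - V (P(h, V) = (-10 + 0) - V = -10 - V)
-37412 - P(453, m(0, 2)*E) = -37412 - (-10 - (3 - 1*0**2 - 2*0 - 2*2 - 1*0*2)*(-34)) = -37412 - (-10 - (3 - 1*0 + 0 - 4 + 0)*(-34)) = -37412 - (-10 - (3 + 0 + 0 - 4 + 0)*(-34)) = -37412 - (-10 - (-1)*(-34)) = -37412 - (-10 - 1*34) = -37412 - (-10 - 34) = -37412 - 1*(-44) = -37412 + 44 = -37368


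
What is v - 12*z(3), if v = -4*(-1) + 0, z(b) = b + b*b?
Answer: -140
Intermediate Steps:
z(b) = b + b²
v = 4 (v = 4 + 0 = 4)
v - 12*z(3) = 4 - 36*(1 + 3) = 4 - 36*4 = 4 - 12*12 = 4 - 144 = -140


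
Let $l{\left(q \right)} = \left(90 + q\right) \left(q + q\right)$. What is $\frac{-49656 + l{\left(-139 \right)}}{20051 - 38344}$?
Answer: $\frac{36034}{18293} \approx 1.9698$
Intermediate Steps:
$l{\left(q \right)} = 2 q \left(90 + q\right)$ ($l{\left(q \right)} = \left(90 + q\right) 2 q = 2 q \left(90 + q\right)$)
$\frac{-49656 + l{\left(-139 \right)}}{20051 - 38344} = \frac{-49656 + 2 \left(-139\right) \left(90 - 139\right)}{20051 - 38344} = \frac{-49656 + 2 \left(-139\right) \left(-49\right)}{-18293} = \left(-49656 + 13622\right) \left(- \frac{1}{18293}\right) = \left(-36034\right) \left(- \frac{1}{18293}\right) = \frac{36034}{18293}$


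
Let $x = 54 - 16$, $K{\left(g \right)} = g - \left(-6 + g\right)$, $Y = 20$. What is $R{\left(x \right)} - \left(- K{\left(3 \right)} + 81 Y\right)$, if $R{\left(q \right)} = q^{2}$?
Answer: $-170$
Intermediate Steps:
$K{\left(g \right)} = 6$
$x = 38$ ($x = 54 - 16 = 38$)
$R{\left(x \right)} - \left(- K{\left(3 \right)} + 81 Y\right) = 38^{2} + \left(6 - 1620\right) = 1444 + \left(6 - 1620\right) = 1444 - 1614 = -170$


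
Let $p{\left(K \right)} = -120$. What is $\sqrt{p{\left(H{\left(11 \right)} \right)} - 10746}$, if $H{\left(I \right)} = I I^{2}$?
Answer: $i \sqrt{10866} \approx 104.24 i$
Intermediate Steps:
$H{\left(I \right)} = I^{3}$
$\sqrt{p{\left(H{\left(11 \right)} \right)} - 10746} = \sqrt{-120 - 10746} = \sqrt{-10866} = i \sqrt{10866}$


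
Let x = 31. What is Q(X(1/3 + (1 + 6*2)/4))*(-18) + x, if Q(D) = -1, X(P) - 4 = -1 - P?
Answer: 49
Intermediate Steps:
X(P) = 3 - P (X(P) = 4 + (-1 - P) = 3 - P)
Q(X(1/3 + (1 + 6*2)/4))*(-18) + x = -1*(-18) + 31 = 18 + 31 = 49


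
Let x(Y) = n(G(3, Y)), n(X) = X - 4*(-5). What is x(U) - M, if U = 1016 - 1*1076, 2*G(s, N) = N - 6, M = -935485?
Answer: 935472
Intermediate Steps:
G(s, N) = -3 + N/2 (G(s, N) = (N - 6)/2 = (-6 + N)/2 = -3 + N/2)
U = -60 (U = 1016 - 1076 = -60)
n(X) = 20 + X (n(X) = X + 20 = 20 + X)
x(Y) = 17 + Y/2 (x(Y) = 20 + (-3 + Y/2) = 17 + Y/2)
x(U) - M = (17 + (½)*(-60)) - 1*(-935485) = (17 - 30) + 935485 = -13 + 935485 = 935472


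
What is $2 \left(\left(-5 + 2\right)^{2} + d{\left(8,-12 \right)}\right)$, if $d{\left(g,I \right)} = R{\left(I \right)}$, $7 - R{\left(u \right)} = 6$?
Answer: $20$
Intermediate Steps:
$R{\left(u \right)} = 1$ ($R{\left(u \right)} = 7 - 6 = 1$)
$d{\left(g,I \right)} = 1$
$2 \left(\left(-5 + 2\right)^{2} + d{\left(8,-12 \right)}\right) = 2 \left(\left(-5 + 2\right)^{2} + 1\right) = 2 \left(\left(-3\right)^{2} + 1\right) = 2 \left(9 + 1\right) = 2 \cdot 10 = 20$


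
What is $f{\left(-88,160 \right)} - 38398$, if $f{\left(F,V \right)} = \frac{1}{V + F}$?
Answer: $- \frac{2764655}{72} \approx -38398.0$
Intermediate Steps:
$f{\left(F,V \right)} = \frac{1}{F + V}$
$f{\left(-88,160 \right)} - 38398 = \frac{1}{-88 + 160} - 38398 = \frac{1}{72} - 38398 = - \frac{2764655}{72}$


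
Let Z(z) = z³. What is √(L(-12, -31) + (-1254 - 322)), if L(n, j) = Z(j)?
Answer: I*√31367 ≈ 177.11*I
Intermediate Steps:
L(n, j) = j³
√(L(-12, -31) + (-1254 - 322)) = √((-31)³ + (-1254 - 322)) = √(-29791 - 1576) = √(-31367) = I*√31367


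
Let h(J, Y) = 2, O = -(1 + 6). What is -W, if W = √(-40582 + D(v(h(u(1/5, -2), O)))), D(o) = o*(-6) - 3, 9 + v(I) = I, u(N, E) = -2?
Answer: -I*√40543 ≈ -201.35*I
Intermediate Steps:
O = -7 (O = -1*7 = -7)
v(I) = -9 + I
D(o) = -3 - 6*o (D(o) = -6*o - 3 = -3 - 6*o)
W = I*√40543 (W = √(-40582 + (-3 - 6*(-9 + 2))) = √(-40582 + (-3 - 6*(-7))) = √(-40582 + (-3 + 42)) = √(-40582 + 39) = √(-40543) = I*√40543 ≈ 201.35*I)
-W = -I*√40543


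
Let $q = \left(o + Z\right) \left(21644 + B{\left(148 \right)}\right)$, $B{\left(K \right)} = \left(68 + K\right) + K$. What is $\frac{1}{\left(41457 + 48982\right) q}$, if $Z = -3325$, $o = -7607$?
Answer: $- \frac{1}{21758850689184} \approx -4.5958 \cdot 10^{-14}$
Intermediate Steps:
$B{\left(K \right)} = 68 + 2 K$
$q = -240591456$ ($q = \left(-7607 - 3325\right) \left(21644 + \left(68 + 2 \cdot 148\right)\right) = - 10932 \left(21644 + \left(68 + 296\right)\right) = - 10932 \left(21644 + 364\right) = \left(-10932\right) 22008 = -240591456$)
$\frac{1}{\left(41457 + 48982\right) q} = \frac{1}{\left(41457 + 48982\right) \left(-240591456\right)} = \frac{1}{90439} \left(- \frac{1}{240591456}\right) = - \frac{1}{21758850689184}$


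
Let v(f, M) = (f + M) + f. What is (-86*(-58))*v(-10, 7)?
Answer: -64844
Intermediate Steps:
v(f, M) = M + 2*f (v(f, M) = (M + f) + f = M + 2*f)
(-86*(-58))*v(-10, 7) = (-86*(-58))*(7 + 2*(-10)) = 4988*(7 - 20) = 4988*(-13) = -64844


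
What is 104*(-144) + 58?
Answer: -14918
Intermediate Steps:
104*(-144) + 58 = -14976 + 58 = -14918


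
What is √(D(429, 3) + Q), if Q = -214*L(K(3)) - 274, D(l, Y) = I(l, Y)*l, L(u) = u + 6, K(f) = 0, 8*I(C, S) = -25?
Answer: I*√46378/4 ≈ 53.839*I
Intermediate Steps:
I(C, S) = -25/8 (I(C, S) = (⅛)*(-25) = -25/8)
L(u) = 6 + u
D(l, Y) = -25*l/8
Q = -1558 (Q = -214*(6 + 0) - 274 = -214*6 - 274 = -1284 - 274 = -1558)
√(D(429, 3) + Q) = √(-25/8*429 - 1558) = √(-10725/8 - 1558) = √(-23189/8) = I*√46378/4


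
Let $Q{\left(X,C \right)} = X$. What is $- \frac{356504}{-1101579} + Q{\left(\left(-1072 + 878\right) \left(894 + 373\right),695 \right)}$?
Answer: $- \frac{270765558538}{1101579} \approx -2.458 \cdot 10^{5}$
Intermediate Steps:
$- \frac{356504}{-1101579} + Q{\left(\left(-1072 + 878\right) \left(894 + 373\right),695 \right)} = - \frac{356504}{-1101579} + \left(-1072 + 878\right) \left(894 + 373\right) = \left(-356504\right) \left(- \frac{1}{1101579}\right) - 245798 = \frac{356504}{1101579} - 245798 = - \frac{270765558538}{1101579}$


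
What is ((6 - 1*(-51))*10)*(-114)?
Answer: -64980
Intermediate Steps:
((6 - 1*(-51))*10)*(-114) = ((6 + 51)*10)*(-114) = (57*10)*(-114) = 570*(-114) = -64980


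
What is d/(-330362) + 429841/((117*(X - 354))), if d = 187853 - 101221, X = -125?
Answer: -73429124809/9257238783 ≈ -7.9321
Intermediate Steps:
d = 86632
d/(-330362) + 429841/((117*(X - 354))) = 86632/(-330362) + 429841/((117*(-125 - 354))) = 86632*(-1/330362) + 429841/((117*(-479))) = -43316/165181 + 429841/(-56043) = -43316/165181 + 429841*(-1/56043) = -43316/165181 - 429841/56043 = -73429124809/9257238783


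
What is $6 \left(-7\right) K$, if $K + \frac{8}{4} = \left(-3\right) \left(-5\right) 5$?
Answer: $-3066$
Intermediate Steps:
$K = 73$ ($K = -2 + \left(-3\right) \left(-5\right) 5 = -2 + 15 \cdot 5 = -2 + 75 = 73$)
$6 \left(-7\right) K = 6 \left(-7\right) 73 = \left(-42\right) 73 = -3066$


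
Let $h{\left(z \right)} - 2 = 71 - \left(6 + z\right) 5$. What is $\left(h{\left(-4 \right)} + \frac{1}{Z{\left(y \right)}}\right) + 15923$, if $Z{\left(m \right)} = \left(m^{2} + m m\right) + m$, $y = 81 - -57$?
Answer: $\frac{611080837}{38226} \approx 15986.0$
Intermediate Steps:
$y = 138$ ($y = 81 + 57 = 138$)
$Z{\left(m \right)} = m + 2 m^{2}$ ($Z{\left(m \right)} = \left(m^{2} + m^{2}\right) + m = 2 m^{2} + m = m + 2 m^{2}$)
$h{\left(z \right)} = 43 - 5 z$ ($h{\left(z \right)} = 2 - \left(-71 + \left(6 + z\right) 5\right) = 2 - \left(-41 + 5 z\right) = 43 - 5 z$)
$\left(h{\left(-4 \right)} + \frac{1}{Z{\left(y \right)}}\right) + 15923 = \left(\left(43 - -20\right) + \frac{1}{138 \left(1 + 2 \cdot 138\right)}\right) + 15923 = \left(\left(43 + 20\right) + \frac{1}{138 \left(1 + 276\right)}\right) + 15923 = \left(63 + \frac{1}{138 \cdot 277}\right) + 15923 = \left(63 + \frac{1}{38226}\right) + 15923 = \frac{2408239}{38226} + 15923 = \frac{611080837}{38226}$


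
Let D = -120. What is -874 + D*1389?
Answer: -167554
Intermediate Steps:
-874 + D*1389 = -874 - 120*1389 = -874 - 166680 = -167554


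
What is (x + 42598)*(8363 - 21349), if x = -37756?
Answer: -62878212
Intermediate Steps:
(x + 42598)*(8363 - 21349) = (-37756 + 42598)*(8363 - 21349) = 4842*(-12986) = -62878212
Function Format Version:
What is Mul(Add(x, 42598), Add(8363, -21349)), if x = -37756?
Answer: -62878212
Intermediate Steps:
Mul(Add(x, 42598), Add(8363, -21349)) = Mul(Add(-37756, 42598), Add(8363, -21349)) = Mul(4842, -12986) = -62878212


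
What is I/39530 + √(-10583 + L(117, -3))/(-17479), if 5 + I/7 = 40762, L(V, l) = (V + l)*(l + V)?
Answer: 285299/39530 - √2413/17479 ≈ 7.2145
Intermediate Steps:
L(V, l) = (V + l)² (L(V, l) = (V + l)*(V + l) = (V + l)²)
I = 285299 (I = -35 + 7*40762 = -35 + 285334 = 285299)
I/39530 + √(-10583 + L(117, -3))/(-17479) = 285299/39530 + √(-10583 + (117 - 3)²)/(-17479) = 285299*(1/39530) + √(-10583 + 114²)*(-1/17479) = 285299/39530 + √(-10583 + 12996)*(-1/17479) = 285299/39530 + √2413*(-1/17479) = 285299/39530 - √2413/17479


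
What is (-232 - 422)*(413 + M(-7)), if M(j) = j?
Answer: -265524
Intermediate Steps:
(-232 - 422)*(413 + M(-7)) = (-232 - 422)*(413 - 7) = -654*406 = -265524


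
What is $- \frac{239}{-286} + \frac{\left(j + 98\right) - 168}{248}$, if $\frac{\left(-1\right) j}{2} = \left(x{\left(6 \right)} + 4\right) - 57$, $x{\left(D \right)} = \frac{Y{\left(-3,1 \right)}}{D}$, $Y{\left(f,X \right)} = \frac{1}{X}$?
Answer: $\frac{104209}{106392} \approx 0.97948$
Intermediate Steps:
$x{\left(D \right)} = \frac{1}{D}$ ($x{\left(D \right)} = \frac{1}{1 D} = 1 \frac{1}{D} = \frac{1}{D}$)
$j = \frac{317}{3}$ ($j = - 2 \left(\left(\frac{1}{6} + 4\right) - 57\right) = - 2 \left(\frac{25}{6} - 57\right) = \left(-2\right) \left(- \frac{317}{6}\right) = \frac{317}{3} \approx 105.67$)
$- \frac{239}{-286} + \frac{\left(j + 98\right) - 168}{248} = - \frac{239}{-286} + \frac{\left(\frac{317}{3} + 98\right) - 168}{248} = \left(-239\right) \left(- \frac{1}{286}\right) + \left(\frac{611}{3} - 168\right) \frac{1}{248} = \frac{239}{286} + \frac{107}{3} \cdot \frac{1}{248} = \frac{239}{286} + \frac{107}{744} = \frac{104209}{106392}$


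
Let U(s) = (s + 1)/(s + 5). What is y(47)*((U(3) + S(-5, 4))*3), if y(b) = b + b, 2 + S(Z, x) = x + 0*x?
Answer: 705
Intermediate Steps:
U(s) = (1 + s)/(5 + s)
S(Z, x) = -2 + x (S(Z, x) = -2 + (x + 0*x) = -2 + (x + 0) = -2 + x)
y(b) = 2*b
y(47)*((U(3) + S(-5, 4))*3) = (2*47)*(((1 + 3)/(5 + 3) + (-2 + 4))*3) = 94*((4/8 + 2)*3) = 94*(((⅛)*4 + 2)*3) = 94*((½ + 2)*3) = 94*((5/2)*3) = 94*(15/2) = 705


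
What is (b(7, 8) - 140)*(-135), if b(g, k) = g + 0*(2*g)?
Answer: 17955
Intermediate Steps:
b(g, k) = g (b(g, k) = g + 0 = g)
(b(7, 8) - 140)*(-135) = (7 - 140)*(-135) = -133*(-135) = 17955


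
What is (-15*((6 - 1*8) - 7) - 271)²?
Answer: 18496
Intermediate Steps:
(-15*((6 - 1*8) - 7) - 271)² = (-15*((6 - 8) - 7) - 271)² = (-15*(-2 - 7) - 271)² = (-15*(-9) - 271)² = (135 - 271)² = (-136)² = 18496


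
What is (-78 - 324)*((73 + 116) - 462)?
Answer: 109746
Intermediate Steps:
(-78 - 324)*((73 + 116) - 462) = -402*(189 - 462) = -402*(-273) = 109746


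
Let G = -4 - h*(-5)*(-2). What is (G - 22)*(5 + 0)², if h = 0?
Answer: -650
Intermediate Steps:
G = -4 (G = -4 - 0*(-5)*(-2) = -4 - 0*(-2) = -4 - 1*0 = -4 + 0 = -4)
(G - 22)*(5 + 0)² = (-4 - 22)*(5 + 0)² = -26*5² = -26*25 = -650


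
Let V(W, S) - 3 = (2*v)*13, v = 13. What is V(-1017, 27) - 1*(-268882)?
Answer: 269223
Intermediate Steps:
V(W, S) = 341 (V(W, S) = 3 + (2*13)*13 = 3 + 26*13 = 3 + 338 = 341)
V(-1017, 27) - 1*(-268882) = 341 - 1*(-268882) = 341 + 268882 = 269223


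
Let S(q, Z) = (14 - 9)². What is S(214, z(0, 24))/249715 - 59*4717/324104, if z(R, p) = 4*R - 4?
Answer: -13897666209/16186726072 ≈ -0.85858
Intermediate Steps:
z(R, p) = -4 + 4*R
S(q, Z) = 25 (S(q, Z) = 5² = 25)
S(214, z(0, 24))/249715 - 59*4717/324104 = 25/249715 - 59*4717/324104 = 25*(1/249715) - 278303*1/324104 = 5/49943 - 278303/324104 = -13897666209/16186726072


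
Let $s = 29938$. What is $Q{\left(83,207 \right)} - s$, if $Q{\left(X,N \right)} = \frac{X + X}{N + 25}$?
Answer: $- \frac{3472725}{116} \approx -29937.0$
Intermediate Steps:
$Q{\left(X,N \right)} = \frac{2 X}{25 + N}$
$Q{\left(83,207 \right)} - s = 2 \cdot 83 \frac{1}{25 + 207} - 29938 = 2 \cdot 83 \cdot \frac{1}{232} - 29938 = \frac{83}{116} - 29938 = - \frac{3472725}{116}$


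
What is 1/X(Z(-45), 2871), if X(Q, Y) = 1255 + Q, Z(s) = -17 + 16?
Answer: 1/1254 ≈ 0.00079745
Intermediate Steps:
Z(s) = -1
1/X(Z(-45), 2871) = 1/(1255 - 1) = 1/1254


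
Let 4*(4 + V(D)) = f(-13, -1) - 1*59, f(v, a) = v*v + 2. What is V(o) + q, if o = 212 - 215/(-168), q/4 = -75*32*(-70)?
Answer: 672024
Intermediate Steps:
f(v, a) = 2 + v**2 (f(v, a) = v**2 + 2 = 2 + v**2)
q = 672000 (q = 4*(-75*32*(-70)) = 4*(-2400*(-70)) = 4*168000 = 672000)
o = 35831/168 (o = 212 - 215*(-1)/168 = 212 - 1*(-215/168) = 212 + 215/168 = 35831/168 ≈ 213.28)
V(D) = 24 (V(D) = -4 + ((2 + (-13)**2) - 1*59)/4 = -4 + ((2 + 169) - 59)/4 = -4 + (171 - 59)/4 = -4 + (1/4)*112 = -4 + 28 = 24)
V(o) + q = 24 + 672000 = 672024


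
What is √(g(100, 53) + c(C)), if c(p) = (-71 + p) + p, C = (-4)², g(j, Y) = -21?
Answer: 2*I*√15 ≈ 7.746*I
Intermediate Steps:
C = 16
c(p) = -71 + 2*p
√(g(100, 53) + c(C)) = √(-21 + (-71 + 2*16)) = √(-21 + (-71 + 32)) = √(-21 - 39) = √(-60) = 2*I*√15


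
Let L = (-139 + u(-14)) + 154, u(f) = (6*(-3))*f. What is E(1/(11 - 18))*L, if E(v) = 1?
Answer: 267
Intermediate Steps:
u(f) = -18*f
L = 267 (L = (-139 - 18*(-14)) + 154 = (-139 + 252) + 154 = 113 + 154 = 267)
E(1/(11 - 18))*L = 1*267 = 267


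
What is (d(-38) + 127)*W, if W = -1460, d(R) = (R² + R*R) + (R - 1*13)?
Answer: -4327440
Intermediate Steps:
d(R) = -13 + R + 2*R² (d(R) = (R² + R²) + (R - 13) = 2*R² + (-13 + R) = -13 + R + 2*R²)
(d(-38) + 127)*W = ((-13 - 38 + 2*(-38)²) + 127)*(-1460) = ((-13 - 38 + 2*1444) + 127)*(-1460) = ((-13 - 38 + 2888) + 127)*(-1460) = (2837 + 127)*(-1460) = 2964*(-1460) = -4327440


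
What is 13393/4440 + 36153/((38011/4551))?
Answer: 731032506643/168768840 ≈ 4331.6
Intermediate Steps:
13393/4440 + 36153/((38011/4551)) = 13393*(1/4440) + 36153/((38011*(1/4551))) = 13393/4440 + 36153/(38011/4551) = 13393/4440 + 36153*(4551/38011) = 13393/4440 + 164532303/38011 = 731032506643/168768840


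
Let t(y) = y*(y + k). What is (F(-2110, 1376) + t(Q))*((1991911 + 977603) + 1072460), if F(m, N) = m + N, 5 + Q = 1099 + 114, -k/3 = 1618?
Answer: -17805307751348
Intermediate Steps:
k = -4854 (k = -3*1618 = -4854)
Q = 1208 (Q = -5 + (1099 + 114) = -5 + 1213 = 1208)
F(m, N) = N + m
t(y) = y*(-4854 + y) (t(y) = y*(y - 4854) = y*(-4854 + y))
(F(-2110, 1376) + t(Q))*((1991911 + 977603) + 1072460) = ((1376 - 2110) + 1208*(-4854 + 1208))*((1991911 + 977603) + 1072460) = (-734 + 1208*(-3646))*(2969514 + 1072460) = (-734 - 4404368)*4041974 = -4405102*4041974 = -17805307751348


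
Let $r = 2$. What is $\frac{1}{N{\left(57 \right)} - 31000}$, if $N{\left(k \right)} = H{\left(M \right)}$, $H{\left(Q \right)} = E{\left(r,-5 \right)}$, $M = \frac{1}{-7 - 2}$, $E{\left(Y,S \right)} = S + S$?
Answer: $- \frac{1}{31010} \approx -3.2248 \cdot 10^{-5}$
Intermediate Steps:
$E{\left(Y,S \right)} = 2 S$
$M = - \frac{1}{9}$ ($M = \frac{1}{-9} = - \frac{1}{9} \approx -0.11111$)
$H{\left(Q \right)} = -10$ ($H{\left(Q \right)} = 2 \left(-5\right) = -10$)
$N{\left(k \right)} = -10$
$\frac{1}{N{\left(57 \right)} - 31000} = \frac{1}{-10 - 31000} = \frac{1}{-31010} = - \frac{1}{31010}$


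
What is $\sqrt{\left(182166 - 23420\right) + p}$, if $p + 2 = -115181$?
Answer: $\sqrt{43563} \approx 208.72$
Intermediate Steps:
$p = -115183$ ($p = -2 - 115181 = -115183$)
$\sqrt{\left(182166 - 23420\right) + p} = \sqrt{\left(182166 - 23420\right) - 115183} = \sqrt{158746 - 115183} = \sqrt{43563}$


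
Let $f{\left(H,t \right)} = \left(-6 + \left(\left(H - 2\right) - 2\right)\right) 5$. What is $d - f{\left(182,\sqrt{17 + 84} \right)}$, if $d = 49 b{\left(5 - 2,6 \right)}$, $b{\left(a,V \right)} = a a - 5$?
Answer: $-664$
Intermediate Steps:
$b{\left(a,V \right)} = -5 + a^{2}$ ($b{\left(a,V \right)} = a^{2} - 5 = -5 + a^{2}$)
$f{\left(H,t \right)} = -50 + 5 H$ ($f{\left(H,t \right)} = \left(-6 + \left(\left(-2 + H\right) - 2\right)\right) 5 = \left(-6 + \left(-4 + H\right)\right) 5 = \left(-10 + H\right) 5 = -50 + 5 H$)
$d = 196$ ($d = 49 \left(-5 + \left(5 - 2\right)^{2}\right) = 49 \left(-5 + 3^{2}\right) = 49 \left(-5 + 9\right) = 49 \cdot 4 = 196$)
$d - f{\left(182,\sqrt{17 + 84} \right)} = 196 - \left(-50 + 5 \cdot 182\right) = 196 - \left(-50 + 910\right) = 196 - 860 = -664$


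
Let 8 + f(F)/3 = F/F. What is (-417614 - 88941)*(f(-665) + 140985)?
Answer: -71406019020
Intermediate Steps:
f(F) = -21 (f(F) = -24 + 3*(F/F) = -24 + 3*1 = -24 + 3 = -21)
(-417614 - 88941)*(f(-665) + 140985) = (-417614 - 88941)*(-21 + 140985) = -506555*140964 = -71406019020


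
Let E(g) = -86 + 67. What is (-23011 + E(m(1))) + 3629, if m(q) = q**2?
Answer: -19401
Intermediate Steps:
E(g) = -19
(-23011 + E(m(1))) + 3629 = (-23011 - 19) + 3629 = -23030 + 3629 = -19401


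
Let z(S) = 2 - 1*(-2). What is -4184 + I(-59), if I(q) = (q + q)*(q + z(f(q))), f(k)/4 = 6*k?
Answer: 2306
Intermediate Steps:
f(k) = 24*k (f(k) = 4*(6*k) = 24*k)
z(S) = 4 (z(S) = 2 + 2 = 4)
I(q) = 2*q*(4 + q) (I(q) = (q + q)*(q + 4) = (2*q)*(4 + q) = 2*q*(4 + q))
-4184 + I(-59) = -4184 + 2*(-59)*(4 - 59) = -4184 + 2*(-59)*(-55) = -4184 + 6490 = 2306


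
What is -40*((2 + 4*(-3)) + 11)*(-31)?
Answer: 1240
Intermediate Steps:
-40*((2 + 4*(-3)) + 11)*(-31) = -40*((2 - 12) + 11)*(-31) = -40*(-10 + 11)*(-31) = -40*1*(-31) = -40*(-31) = 1240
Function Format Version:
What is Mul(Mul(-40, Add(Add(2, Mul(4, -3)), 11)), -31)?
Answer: 1240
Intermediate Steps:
Mul(Mul(-40, Add(Add(2, Mul(4, -3)), 11)), -31) = Mul(Mul(-40, Add(Add(2, -12), 11)), -31) = Mul(Mul(-40, Add(-10, 11)), -31) = Mul(Mul(-40, 1), -31) = Mul(-40, -31) = 1240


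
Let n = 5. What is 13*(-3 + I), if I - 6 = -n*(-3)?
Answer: 234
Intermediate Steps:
I = 21 (I = 6 - 1*5*(-3) = 6 - 5*(-3) = 6 + 15 = 21)
13*(-3 + I) = 13*(-3 + 21) = 13*18 = 234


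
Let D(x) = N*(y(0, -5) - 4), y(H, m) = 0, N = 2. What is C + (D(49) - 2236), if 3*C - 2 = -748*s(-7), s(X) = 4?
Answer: -9722/3 ≈ -3240.7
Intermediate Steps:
D(x) = -8 (D(x) = 2*(0 - 4) = 2*(-4) = -8)
C = -2990/3 (C = 2/3 + (-748*4)/3 = 2/3 + (1/3)*(-2992) = 2/3 - 2992/3 = -2990/3 ≈ -996.67)
C + (D(49) - 2236) = -2990/3 + (-8 - 2236) = -2990/3 - 2244 = -9722/3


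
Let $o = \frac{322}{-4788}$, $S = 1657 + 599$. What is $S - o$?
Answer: $\frac{771575}{342} \approx 2256.1$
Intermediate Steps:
$S = 2256$
$o = - \frac{23}{342}$ ($o = 322 \left(- \frac{1}{4788}\right) = - \frac{23}{342} \approx -0.067251$)
$S - o = 2256 - - \frac{23}{342} = 2256 + \frac{23}{342} = \frac{771575}{342}$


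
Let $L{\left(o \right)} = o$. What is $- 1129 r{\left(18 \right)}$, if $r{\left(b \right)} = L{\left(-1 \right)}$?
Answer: $1129$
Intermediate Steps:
$r{\left(b \right)} = -1$
$- 1129 r{\left(18 \right)} = \left(-1129\right) \left(-1\right) = 1129$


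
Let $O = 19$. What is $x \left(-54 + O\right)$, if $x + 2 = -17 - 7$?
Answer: $910$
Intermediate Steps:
$x = -26$ ($x = -2 - 24 = -26$)
$x \left(-54 + O\right) = - 26 \left(-54 + 19\right) = \left(-26\right) \left(-35\right) = 910$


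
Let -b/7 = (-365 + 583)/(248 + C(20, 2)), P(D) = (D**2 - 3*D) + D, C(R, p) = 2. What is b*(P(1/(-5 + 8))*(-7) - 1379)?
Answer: 9442888/1125 ≈ 8393.7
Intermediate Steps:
P(D) = D**2 - 2*D
b = -763/125 (b = -7*(-365 + 583)/(248 + 2) = -1526/250 = -7*109/125 = -763/125 ≈ -6.1040)
b*(P(1/(-5 + 8))*(-7) - 1379) = -763*(((-2 + 1/(-5 + 8))/(-5 + 8))*(-7) - 1379)/125 = -763*(((-2 + 1/3)/3)*(-7) - 1379)/125 = -763*(((1/3)*(-5/3))*(-7) - 1379)/125 = -763*(-5/9*(-7) - 1379)/125 = -763*(35/9 - 1379)/125 = -763/125*(-12376/9) = 9442888/1125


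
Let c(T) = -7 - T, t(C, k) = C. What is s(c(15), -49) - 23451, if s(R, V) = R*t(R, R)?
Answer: -22967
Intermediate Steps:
s(R, V) = R² (s(R, V) = R*R = R²)
s(c(15), -49) - 23451 = (-7 - 1*15)² - 23451 = (-7 - 15)² - 23451 = (-22)² - 23451 = 484 - 23451 = -22967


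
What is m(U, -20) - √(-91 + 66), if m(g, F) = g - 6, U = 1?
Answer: -5 - 5*I ≈ -5.0 - 5.0*I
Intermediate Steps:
m(g, F) = -6 + g
m(U, -20) - √(-91 + 66) = (-6 + 1) - √(-91 + 66) = -5 - √(-25) = -5 - 5*I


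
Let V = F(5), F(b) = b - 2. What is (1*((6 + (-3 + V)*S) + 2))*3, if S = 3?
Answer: 24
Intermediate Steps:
F(b) = -2 + b
V = 3 (V = -2 + 5 = 3)
(1*((6 + (-3 + V)*S) + 2))*3 = (1*((6 + (-3 + 3)*3) + 2))*3 = (1*((6 + 0*3) + 2))*3 = (1*((6 + 0) + 2))*3 = (1*(6 + 2))*3 = (1*8)*3 = 8*3 = 24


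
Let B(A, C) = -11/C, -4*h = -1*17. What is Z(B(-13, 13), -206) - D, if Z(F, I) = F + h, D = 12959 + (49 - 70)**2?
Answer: -696623/52 ≈ -13397.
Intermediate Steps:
h = 17/4 (h = -(-1)*17/4 = -1/4*(-17) = 17/4 ≈ 4.2500)
D = 13400 (D = 12959 + (-21)**2 = 12959 + 441 = 13400)
Z(F, I) = 17/4 + F (Z(F, I) = F + 17/4 = 17/4 + F)
Z(B(-13, 13), -206) - D = (17/4 - 11/13) - 1*13400 = (17/4 - 11*1/13) - 13400 = (17/4 - 11/13) - 13400 = 177/52 - 13400 = -696623/52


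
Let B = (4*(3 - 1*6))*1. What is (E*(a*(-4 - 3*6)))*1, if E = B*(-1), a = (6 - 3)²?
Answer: -2376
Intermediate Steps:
a = 9 (a = 3² = 9)
B = -12 (B = (4*(3 - 6))*1 = (4*(-3))*1 = -12*1 = -12)
E = 12 (E = -12*(-1) = 12)
(E*(a*(-4 - 3*6)))*1 = (12*(9*(-4 - 3*6)))*1 = (12*(9*(-4 - 18)))*1 = (12*(9*(-22)))*1 = (12*(-198))*1 = -2376*1 = -2376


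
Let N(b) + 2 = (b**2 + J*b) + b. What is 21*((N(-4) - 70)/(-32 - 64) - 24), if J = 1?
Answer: -490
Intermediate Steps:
N(b) = -2 + b**2 + 2*b (N(b) = -2 + ((b**2 + 1*b) + b) = -2 + ((b**2 + b) + b) = -2 + ((b + b**2) + b) = -2 + (b**2 + 2*b) = -2 + b**2 + 2*b)
21*((N(-4) - 70)/(-32 - 64) - 24) = 21*(((-2 + (-4)**2 + 2*(-4)) - 70)/(-32 - 64) - 24) = 21*(((-2 + 16 - 8) - 70)/(-96) - 24) = 21*((6 - 70)*(-1/96) - 24) = 21*(-64*(-1/96) - 24) = 21*(2/3 - 24) = 21*(-70/3) = -490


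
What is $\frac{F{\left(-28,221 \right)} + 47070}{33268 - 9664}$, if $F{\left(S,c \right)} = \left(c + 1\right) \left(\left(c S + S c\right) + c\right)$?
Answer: $- \frac{220945}{1967} \approx -112.33$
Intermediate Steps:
$F{\left(S,c \right)} = \left(1 + c\right) \left(c + 2 S c\right)$ ($F{\left(S,c \right)} = \left(1 + c\right) \left(\left(S c + S c\right) + c\right) = \left(1 + c\right) \left(2 S c + c\right) = \left(1 + c\right) \left(c + 2 S c\right)$)
$\frac{F{\left(-28,221 \right)} + 47070}{33268 - 9664} = \frac{221 \left(1 + 221 + 2 \left(-28\right) + 2 \left(-28\right) 221\right) + 47070}{33268 - 9664} = \frac{221 \left(1 + 221 - 56 - 12376\right) + 47070}{23604} = \left(221 \left(-12210\right) + 47070\right) \frac{1}{23604} = \left(-2698410 + 47070\right) \frac{1}{23604} = \left(-2651340\right) \frac{1}{23604} = - \frac{220945}{1967}$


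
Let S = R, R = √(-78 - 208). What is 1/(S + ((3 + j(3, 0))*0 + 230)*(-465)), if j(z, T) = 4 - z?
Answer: -53475/5719151393 - I*√286/11438302786 ≈ -9.3502e-6 - 1.4785e-9*I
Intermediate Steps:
R = I*√286 (R = √(-286) = I*√286 ≈ 16.912*I)
S = I*√286 ≈ 16.912*I
1/(S + ((3 + j(3, 0))*0 + 230)*(-465)) = 1/(I*√286 + ((3 + (4 - 1*3))*0 + 230)*(-465)) = 1/(I*√286 + ((3 + (4 - 3))*0 + 230)*(-465)) = 1/(I*√286 + ((3 + 1)*0 + 230)*(-465)) = 1/(I*√286 + (4*0 + 230)*(-465)) = 1/(I*√286 + (0 + 230)*(-465)) = 1/(I*√286 + 230*(-465)) = 1/(I*√286 - 106950) = 1/(-106950 + I*√286)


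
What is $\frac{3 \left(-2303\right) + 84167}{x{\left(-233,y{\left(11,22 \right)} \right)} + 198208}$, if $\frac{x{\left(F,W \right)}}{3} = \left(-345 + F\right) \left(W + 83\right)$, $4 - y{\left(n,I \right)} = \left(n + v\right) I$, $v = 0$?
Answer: $\frac{38629}{233489} \approx 0.16544$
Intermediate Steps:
$y{\left(n,I \right)} = 4 - I n$ ($y{\left(n,I \right)} = 4 - \left(n + 0\right) I = 4 - n I = 4 - I n$)
$x{\left(F,W \right)} = 3 \left(-345 + F\right) \left(83 + W\right)$ ($x{\left(F,W \right)} = 3 \left(-345 + F\right) \left(W + 83\right) = 3 \left(-345 + F\right) \left(83 + W\right)$)
$\frac{3 \left(-2303\right) + 84167}{x{\left(-233,y{\left(11,22 \right)} \right)} + 198208} = \frac{3 \left(-2303\right) + 84167}{\left(-85905 - 1035 \left(4 - 22 \cdot 11\right) + 249 \left(-233\right) + 3 \left(-233\right) \left(4 - 22 \cdot 11\right)\right) + 198208} = \frac{-6909 + 84167}{\left(-85905 - 1035 \left(4 - 242\right) - 58017 + 3 \left(-233\right) \left(4 - 242\right)\right) + 198208} = \frac{77258}{\left(-85905 - -246330 - 58017 + 3 \left(-233\right) \left(-238\right)\right) + 198208} = \frac{77258}{\left(-85905 + 246330 - 58017 + 166362\right) + 198208} = \frac{77258}{268770 + 198208} = \frac{77258}{466978} = 77258 \cdot \frac{1}{466978} = \frac{38629}{233489}$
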